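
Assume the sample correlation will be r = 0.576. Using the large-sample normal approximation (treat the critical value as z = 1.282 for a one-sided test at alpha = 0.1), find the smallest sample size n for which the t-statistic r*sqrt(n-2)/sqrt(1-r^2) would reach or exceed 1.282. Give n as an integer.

r√(n−2)/√(1−r²) ≥ 1.282  ⇔  n−2 ≥ (1.282)²·(1−r²)/r²
(1−r²)/r² = (1−0.331776)/0.331776 = 2.0141
n ≥ 2 + 1.643524·2.0141 = 2 + 3.3102 = 5.3102
⌈5.3102⌉ = 6

6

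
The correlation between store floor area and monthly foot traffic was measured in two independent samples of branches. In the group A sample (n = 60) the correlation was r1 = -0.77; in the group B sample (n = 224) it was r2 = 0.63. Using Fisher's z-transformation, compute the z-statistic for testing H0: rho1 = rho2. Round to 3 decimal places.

-11.859

Fisher z-transforms: z1 = atanh(-0.77) = -1.020328, z2 = atanh(0.63) = 0.741416; difference d = -1.761744
Var(d) = 1/57 + 1/221 = 0.0175439 + 0.0045249 = 0.0220688
z = d/√Var(d) = -1.761744 / √0.0220688 = -1.761744 / 0.148556 = -11.859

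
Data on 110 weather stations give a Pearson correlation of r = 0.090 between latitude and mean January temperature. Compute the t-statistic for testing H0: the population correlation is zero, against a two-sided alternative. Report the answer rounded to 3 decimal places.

0.939

1 − r² = 1 − 0.008100 = 0.991900;  √(1−r²) = 0.995942
√(n−2) = √108 = 10.392305
t = r·√(n−2)/√(1−r²) = 0.090 · 10.392305 / 0.995942 = 0.939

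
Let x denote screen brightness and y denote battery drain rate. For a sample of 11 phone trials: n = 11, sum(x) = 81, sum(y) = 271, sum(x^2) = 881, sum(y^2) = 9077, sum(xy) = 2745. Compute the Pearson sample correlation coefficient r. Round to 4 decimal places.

S_xy = nΣxy − ΣxΣy = 11·2745 − 81·271 = 30195 − 21951 = 8244
S_xx = nΣx² − (Σx)² = 11·881 − 81² = 9691 − 6561 = 3130
S_yy = nΣy² − (Σy)² = 11·9077 − 271² = 99847 − 73441 = 26406
r = S_xy / √(S_xx·S_yy) = 8244 / √(3130·26406) = 8244 / √82650780 = 8244 / 9091.2474 = 0.9068

0.9068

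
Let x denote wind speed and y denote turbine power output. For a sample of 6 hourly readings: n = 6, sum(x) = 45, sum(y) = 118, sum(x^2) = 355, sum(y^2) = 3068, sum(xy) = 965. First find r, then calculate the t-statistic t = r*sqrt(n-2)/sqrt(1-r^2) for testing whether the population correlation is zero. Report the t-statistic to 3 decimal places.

1.958

Numerator: nΣxy − (Σx)(Σy) = 6·965 − (45)(118) = 480
Denominator: √[(nΣx²−(Σx)²)(nΣy²−(Σy)²)]
  nΣx²−(Σx)² = 6·355 − 2025 = 105;  nΣy²−(Σy)² = 6·3068 − 13924 = 4484
  √(105·4484) = √470820 = 686.1632
r = 480 / 686.1632 = 0.6995
t = r·√(n−2)/√(1−r²) = 0.6995·√4 / √(1−0.489300) = 1.399000 / 0.714633 = 1.958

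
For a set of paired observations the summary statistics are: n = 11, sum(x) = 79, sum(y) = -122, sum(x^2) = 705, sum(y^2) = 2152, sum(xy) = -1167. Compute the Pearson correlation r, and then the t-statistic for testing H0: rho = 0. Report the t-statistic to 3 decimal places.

S_xy = nΣxy − ΣxΣy = 11·(-1167) − 79·(-122) = -12837 − (-9638) = -3199
S_xx = nΣx² − (Σx)² = 11·705 − 79² = 7755 − 6241 = 1514
S_yy = nΣy² − (Σy)² = 11·2152 − (-122)² = 23672 − 14884 = 8788
r = S_xy / √(S_xx·S_yy) = -3199 / √(1514·8788) = -3199 / √13305032 = -3199 / 3647.6063 = -0.8770
t = r·√(n−2)/√(1−r²) = -0.8770·√9 / √(1−0.769129) = -2.631000 / 0.480490 = -5.476

-5.476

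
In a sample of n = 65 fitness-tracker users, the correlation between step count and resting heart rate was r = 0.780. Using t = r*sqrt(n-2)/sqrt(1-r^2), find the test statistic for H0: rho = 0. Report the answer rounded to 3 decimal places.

9.893

t = r·√(n−2) / √(1−r²) with r = 0.780, n = 65
  = 0.780·√63 / √(1 − 0.608400)
  = 0.780·7.937254 / 0.625780
  = 6.191058 / 0.625780 = 9.893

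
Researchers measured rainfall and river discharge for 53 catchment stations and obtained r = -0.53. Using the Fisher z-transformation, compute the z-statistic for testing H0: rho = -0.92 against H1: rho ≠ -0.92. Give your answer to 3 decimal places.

Fisher z: atanh(-0.53) = -0.590145, atanh(-0.92) = -1.589027
z = (z_r − z_0)·√(n−3) = (-0.590145 − (-1.589027))·√50 = 0.998882 · 7.071068 = 7.063

7.063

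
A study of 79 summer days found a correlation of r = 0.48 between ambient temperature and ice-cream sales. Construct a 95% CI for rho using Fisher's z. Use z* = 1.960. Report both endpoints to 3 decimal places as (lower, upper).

(0.290, 0.634)

z_r = atanh(0.48) = 0.522984;  SE = 1/√(n−3) = 1/√76 = 0.114708
z-limits: 0.522984 ± 1.960·0.114708 = 0.522984 ± 0.224828 = [0.298156, 0.747812]
ρ-limits: (tanh 0.298156, tanh 0.747812) = (0.290, 0.634)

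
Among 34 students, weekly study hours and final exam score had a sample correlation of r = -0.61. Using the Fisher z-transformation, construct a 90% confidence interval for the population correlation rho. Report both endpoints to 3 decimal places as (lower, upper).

(-0.763, -0.391)

z_r = atanh(-0.61) = -0.708921;  SE = 1/√(n−3) = 1/√31 = 0.179605
z-limits: -0.708921 ± 1.645·0.179605 = -0.708921 ± 0.295450 = [-1.004371, -0.413471]
ρ-limits: (tanh -1.004371, tanh -0.413471) = (-0.763, -0.391)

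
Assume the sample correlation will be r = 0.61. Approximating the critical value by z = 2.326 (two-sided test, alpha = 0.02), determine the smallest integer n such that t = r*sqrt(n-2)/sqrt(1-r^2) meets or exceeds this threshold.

r√(n−2)/√(1−r²) ≥ 2.326  ⇔  n−2 ≥ (2.326)²·(1−r²)/r²
(1−r²)/r² = (1−0.3721)/0.3721 = 1.6874
n ≥ 2 + 5.410276·1.6874 = 2 + 9.1293 = 11.1293
⌈11.1293⌉ = 12

12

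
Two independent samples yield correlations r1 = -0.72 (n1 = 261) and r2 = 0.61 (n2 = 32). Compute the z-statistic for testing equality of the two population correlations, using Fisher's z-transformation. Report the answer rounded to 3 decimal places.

z1 = atanh(-0.72) = -0.907645,  z2 = atanh(0.61) = 0.708921
SE = √(1/(n1−3) + 1/(n2−3)) = √(1/258 + 1/29) = √(0.0038760 + 0.0344828) = √0.0383588 = 0.195854
z = (z1 − z2)/SE = (-0.907645 − 0.708921) / 0.195854 = -1.616566 / 0.195854 = -8.254

-8.254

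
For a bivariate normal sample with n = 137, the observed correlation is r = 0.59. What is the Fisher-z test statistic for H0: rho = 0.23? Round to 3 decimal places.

5.134

z_r = atanh(0.59) = 0.677666,  z_0 = atanh(0.23) = 0.234189
SE = 1/√(n−3) = 1/√134 = 0.086387
z = (z_r − z_0)/SE = (0.677666 − 0.234189) / 0.086387 = 0.443477 / 0.086387 = 5.134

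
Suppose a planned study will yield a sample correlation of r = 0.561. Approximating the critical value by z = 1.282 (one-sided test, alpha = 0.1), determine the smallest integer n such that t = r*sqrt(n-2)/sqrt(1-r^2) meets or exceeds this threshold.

6

Need r·√(n−2)/√(1−r²) ≥ 1.282
√(n−2) ≥ 1.282·√(1−0.314721) / 0.561 = 1.282·0.827816 / 0.561 = 1.8917
n−2 ≥ 3.5785  ⇒  n ≥ 5.5785
Smallest integer n = 6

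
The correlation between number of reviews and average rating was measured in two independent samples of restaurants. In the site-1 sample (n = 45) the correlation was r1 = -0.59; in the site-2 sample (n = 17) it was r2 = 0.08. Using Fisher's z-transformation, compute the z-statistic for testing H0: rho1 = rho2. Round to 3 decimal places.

Fisher z-transforms: z1 = atanh(-0.59) = -0.677666, z2 = atanh(0.08) = 0.080171; difference d = -0.757837
Var(d) = 1/42 + 1/14 = 0.0238095 + 0.0714286 = 0.0952381
z = d/√Var(d) = -0.757837 / √0.0952381 = -0.757837 / 0.308607 = -2.456

-2.456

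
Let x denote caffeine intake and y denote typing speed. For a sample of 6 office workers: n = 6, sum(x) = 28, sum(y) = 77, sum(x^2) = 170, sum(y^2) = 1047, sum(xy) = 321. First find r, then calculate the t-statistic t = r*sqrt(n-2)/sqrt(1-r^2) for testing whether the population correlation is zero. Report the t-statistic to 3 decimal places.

-2.638

S_xy = nΣxy − ΣxΣy = 6·321 − 28·77 = 1926 − 2156 = -230
S_xx = nΣx² − (Σx)² = 6·170 − 28² = 1020 − 784 = 236
S_yy = nΣy² − (Σy)² = 6·1047 − 77² = 6282 − 5929 = 353
r = S_xy / √(S_xx·S_yy) = -230 / √(236·353) = -230 / √83308 = -230 / 288.6313 = -0.7969
t = r·√(n−2)/√(1−r²) = -0.7969·√4 / √(1−0.635050) = -1.593800 / 0.604111 = -2.638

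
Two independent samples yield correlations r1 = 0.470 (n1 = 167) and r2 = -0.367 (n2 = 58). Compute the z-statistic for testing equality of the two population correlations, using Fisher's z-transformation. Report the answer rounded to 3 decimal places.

z1 = atanh(0.470) = 0.510070,  z2 = atanh(-0.367) = -0.384952
SE = √(1/(n1−3) + 1/(n2−3)) = √(1/164 + 1/55) = √(0.0060976 + 0.0181818) = √0.0242794 = 0.155818
z = (z1 − z2)/SE = (0.510070 − (-0.384952)) / 0.155818 = 0.895022 / 0.155818 = 5.744

5.744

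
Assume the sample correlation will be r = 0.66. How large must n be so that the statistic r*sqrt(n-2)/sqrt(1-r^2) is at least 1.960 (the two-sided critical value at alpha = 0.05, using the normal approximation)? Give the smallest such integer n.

r√(n−2)/√(1−r²) ≥ 1.960  ⇔  n−2 ≥ (1.960)²·(1−r²)/r²
(1−r²)/r² = (1−0.4356)/0.4356 = 1.2957
n ≥ 2 + 3.8416·1.2957 = 2 + 4.9776 = 6.9776
⌈6.9776⌉ = 7

7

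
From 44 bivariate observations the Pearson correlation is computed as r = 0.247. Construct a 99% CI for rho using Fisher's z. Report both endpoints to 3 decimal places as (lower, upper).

z_r = atanh(0.247) = 0.252215;  SE = 1/√(n−3) = 1/√41 = 0.156174
z-limits: 0.252215 ± 2.576·0.156174 = 0.252215 ± 0.402304 = [-0.150089, 0.654519]
ρ-limits: (tanh -0.150089, tanh 0.654519) = (-0.149, 0.575)

(-0.149, 0.575)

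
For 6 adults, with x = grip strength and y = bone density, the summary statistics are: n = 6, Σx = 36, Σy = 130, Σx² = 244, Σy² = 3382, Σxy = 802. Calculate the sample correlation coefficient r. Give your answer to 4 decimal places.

0.1749

Numerator: nΣxy − (Σx)(Σy) = 6·802 − (36)(130) = 132
Denominator: √[(nΣx²−(Σx)²)(nΣy²−(Σy)²)]
  nΣx²−(Σx)² = 6·244 − 1296 = 168;  nΣy²−(Σy)² = 6·3382 − 16900 = 3392
  √(168·3392) = √569856 = 754.8881
r = 132 / 754.8881 = 0.1749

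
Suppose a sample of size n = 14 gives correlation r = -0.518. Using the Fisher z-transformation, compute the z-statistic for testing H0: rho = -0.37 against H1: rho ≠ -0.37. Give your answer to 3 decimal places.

-0.614

Fisher z: atanh(-0.518) = -0.573602, atanh(-0.37) = -0.388423
z = (z_r − z_0)·√(n−3) = (-0.573602 − (-0.388423))·√11 = -0.185179 · 3.316625 = -0.614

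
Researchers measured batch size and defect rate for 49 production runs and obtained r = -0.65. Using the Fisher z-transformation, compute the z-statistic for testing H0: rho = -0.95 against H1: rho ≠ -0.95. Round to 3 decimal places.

7.165

Fisher z: atanh(-0.65) = -0.775299, atanh(-0.95) = -1.831781
z = (z_r − z_0)·√(n−3) = (-0.775299 − (-1.831781))·√46 = 1.056482 · 6.782330 = 7.165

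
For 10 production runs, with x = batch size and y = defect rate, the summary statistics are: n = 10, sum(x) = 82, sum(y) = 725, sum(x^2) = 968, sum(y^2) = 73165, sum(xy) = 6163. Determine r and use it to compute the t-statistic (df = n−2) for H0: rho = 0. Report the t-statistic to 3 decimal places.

0.251

S_xy = nΣxy − ΣxΣy = 10·6163 − 82·725 = 61630 − 59450 = 2180
S_xx = nΣx² − (Σx)² = 10·968 − 82² = 9680 − 6724 = 2956
S_yy = nΣy² − (Σy)² = 10·73165 − 725² = 731650 − 525625 = 206025
r = S_xy / √(S_xx·S_yy) = 2180 / √(2956·206025) = 2180 / √609009900 = 2180 / 24678.1259 = 0.0883
t = r·√(n−2)/√(1−r²) = 0.0883·√8 / √(1−0.007797) = 0.249750 / 0.996094 = 0.251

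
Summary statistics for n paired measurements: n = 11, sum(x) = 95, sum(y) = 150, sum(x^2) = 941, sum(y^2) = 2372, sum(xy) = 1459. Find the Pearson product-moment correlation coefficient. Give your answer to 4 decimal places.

Numerator: nΣxy − (Σx)(Σy) = 11·1459 − (95)(150) = 1799
Denominator: √[(nΣx²−(Σx)²)(nΣy²−(Σy)²)]
  nΣx²−(Σx)² = 11·941 − 9025 = 1326;  nΣy²−(Σy)² = 11·2372 − 22500 = 3592
  √(1326·3592) = √4762992 = 2182.4280
r = 1799 / 2182.4280 = 0.8243

0.8243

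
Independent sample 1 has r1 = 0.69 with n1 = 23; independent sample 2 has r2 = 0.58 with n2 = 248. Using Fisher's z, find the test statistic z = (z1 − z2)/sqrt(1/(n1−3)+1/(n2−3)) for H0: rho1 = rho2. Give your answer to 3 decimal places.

0.798

Fisher z-transforms: z1 = atanh(0.69) = 0.847956, z2 = atanh(0.58) = 0.662463; difference d = 0.185493
Var(d) = 1/20 + 1/245 = 0.0500000 + 0.0040816 = 0.0540816
z = d/√Var(d) = 0.185493 / √0.0540816 = 0.185493 / 0.232555 = 0.798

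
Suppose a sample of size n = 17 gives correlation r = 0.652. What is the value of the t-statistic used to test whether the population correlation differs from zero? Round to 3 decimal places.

t = r·√(n−2) / √(1−r²) with r = 0.652, n = 17
  = 0.652·√15 / √(1 − 0.425104)
  = 0.652·3.872983 / 0.758219
  = 2.525185 / 0.758219 = 3.330

3.330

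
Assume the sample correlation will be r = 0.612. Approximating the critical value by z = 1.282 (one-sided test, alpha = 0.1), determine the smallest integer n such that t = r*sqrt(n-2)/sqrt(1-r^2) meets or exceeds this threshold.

r√(n−2)/√(1−r²) ≥ 1.282  ⇔  n−2 ≥ (1.282)²·(1−r²)/r²
(1−r²)/r² = (1−0.374544)/0.374544 = 1.6699
n ≥ 2 + 1.643524·1.6699 = 2 + 2.7445 = 4.7445
⌈4.7445⌉ = 5

5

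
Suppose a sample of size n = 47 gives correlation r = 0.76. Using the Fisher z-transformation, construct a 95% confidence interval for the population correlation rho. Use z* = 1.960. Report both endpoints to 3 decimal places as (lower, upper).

(0.605, 0.860)

Fisher z: z_r = atanh(r) = ½·ln((1+0.76)/(1−0.76)) = 0.996215
SE(z) = 1/√(n−3) = 1/√44 = 0.150756
95% ⇒ z* = 1.960; margin = 1.960·0.150756 = 0.295482
CI on z-scale: (0.700733, 1.291697)
Back-transform: tanh(0.700733) = 0.604833, tanh(1.291697) = 0.859570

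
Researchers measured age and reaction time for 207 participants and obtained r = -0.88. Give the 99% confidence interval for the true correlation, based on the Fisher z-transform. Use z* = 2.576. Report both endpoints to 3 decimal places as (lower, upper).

(-0.915, -0.832)

z_r = atanh(-0.88) = -1.375768;  SE = 1/√(n−3) = 1/√204 = 0.070014
z-limits: -1.375768 ± 2.576·0.070014 = -1.375768 ± 0.180356 = [-1.556124, -1.195412]
ρ-limits: (tanh -1.556124, tanh -1.195412) = (-0.915, -0.832)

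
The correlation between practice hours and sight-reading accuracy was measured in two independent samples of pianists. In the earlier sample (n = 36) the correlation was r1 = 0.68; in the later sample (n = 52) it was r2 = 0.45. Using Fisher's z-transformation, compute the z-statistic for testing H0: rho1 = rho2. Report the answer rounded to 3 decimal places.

z1 = atanh(0.68) = 0.829114,  z2 = atanh(0.45) = 0.484700
SE = √(1/(n1−3) + 1/(n2−3)) = √(1/33 + 1/49) = √(0.0303030 + 0.0204082) = √0.0507112 = 0.225191
z = (z1 − z2)/SE = (0.829114 − 0.484700) / 0.225191 = 0.344414 / 0.225191 = 1.529

1.529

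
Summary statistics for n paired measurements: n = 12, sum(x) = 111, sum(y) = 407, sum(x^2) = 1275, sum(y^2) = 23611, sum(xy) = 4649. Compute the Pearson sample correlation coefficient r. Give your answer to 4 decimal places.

0.5667

Numerator: nΣxy − (Σx)(Σy) = 12·4649 − (111)(407) = 10611
Denominator: √[(nΣx²−(Σx)²)(nΣy²−(Σy)²)]
  nΣx²−(Σx)² = 12·1275 − 12321 = 2979;  nΣy²−(Σy)² = 12·23611 − 165649 = 117683
  √(2979·117683) = √350577657 = 18723.7191
r = 10611 / 18723.7191 = 0.5667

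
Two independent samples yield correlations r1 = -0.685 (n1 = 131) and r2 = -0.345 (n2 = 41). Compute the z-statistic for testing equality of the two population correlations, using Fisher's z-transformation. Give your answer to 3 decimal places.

-2.591

Fisher z-transforms: z1 = atanh(-0.685) = -0.838474, z2 = atanh(-0.345) = -0.359757; difference d = -0.478717
Var(d) = 1/128 + 1/38 = 0.0078125 + 0.0263158 = 0.0341283
z = d/√Var(d) = -0.478717 / √0.0341283 = -0.478717 / 0.184738 = -2.591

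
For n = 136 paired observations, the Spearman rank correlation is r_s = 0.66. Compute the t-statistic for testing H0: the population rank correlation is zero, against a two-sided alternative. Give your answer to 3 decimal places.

t = r_s·√(n−2) / √(1−r_s²) with r_s = 0.66, n = 136
  = 0.66·√134 / √(1 − 0.4356)
  = 0.66·11.575837 / 0.751266
  = 7.640052 / 0.751266 = 10.170

10.170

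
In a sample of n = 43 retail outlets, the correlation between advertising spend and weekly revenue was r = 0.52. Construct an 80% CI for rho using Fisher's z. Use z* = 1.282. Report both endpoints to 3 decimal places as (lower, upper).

Fisher z: z_r = atanh(r) = ½·ln((1+0.52)/(1−0.52)) = 0.576340
SE(z) = 1/√(n−3) = 1/√40 = 0.158114
80% ⇒ z* = 1.282; margin = 1.282·0.158114 = 0.202702
CI on z-scale: (0.373638, 0.779042)
Back-transform: tanh(0.373638) = 0.357170, tanh(0.779042) = 0.652156

(0.357, 0.652)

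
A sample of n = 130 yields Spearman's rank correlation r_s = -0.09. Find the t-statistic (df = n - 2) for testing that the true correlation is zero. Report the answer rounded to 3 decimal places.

1 − r_s² = 1 − 0.0081 = 0.9919;  √(1−r_s²) = 0.995942
√(n−2) = √128 = 11.313708
t = r_s·√(n−2)/√(1−r_s²) = -0.09 · 11.313708 / 0.995942 = -1.022

-1.022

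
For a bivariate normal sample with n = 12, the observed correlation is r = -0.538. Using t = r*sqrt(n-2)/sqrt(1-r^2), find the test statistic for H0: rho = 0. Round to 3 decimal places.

-2.018

1 − r² = 1 − 0.289444 = 0.710556;  √(1−r²) = 0.842945
√(n−2) = √10 = 3.162278
t = r·√(n−2)/√(1−r²) = -0.538 · 3.162278 / 0.842945 = -2.018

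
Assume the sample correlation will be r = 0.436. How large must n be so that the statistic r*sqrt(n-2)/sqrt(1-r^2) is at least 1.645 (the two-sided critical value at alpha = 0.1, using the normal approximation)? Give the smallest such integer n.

14

Need r·√(n−2)/√(1−r²) ≥ 1.645
√(n−2) ≥ 1.645·√(1−0.190096) / 0.436 = 1.645·0.899947 / 0.436 = 3.3954
n−2 ≥ 11.5287  ⇒  n ≥ 13.5287
Smallest integer n = 14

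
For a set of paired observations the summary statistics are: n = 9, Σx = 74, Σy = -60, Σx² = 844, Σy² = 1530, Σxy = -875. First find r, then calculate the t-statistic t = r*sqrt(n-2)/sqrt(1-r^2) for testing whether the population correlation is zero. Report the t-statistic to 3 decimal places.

Numerator: nΣxy − (Σx)(Σy) = 9·(-875) − (74)(-60) = -3435
Denominator: √[(nΣx²−(Σx)²)(nΣy²−(Σy)²)]
  nΣx²−(Σx)² = 9·844 − 5476 = 2120;  nΣy²−(Σy)² = 9·1530 − 3600 = 10170
  √(2120·10170) = √21560400 = 4643.3178
r = -3435 / 4643.3178 = -0.7398
t = r·√(n−2)/√(1−r²) = -0.7398·√7 / √(1−0.547304) = -1.957327 / 0.672827 = -2.909

-2.909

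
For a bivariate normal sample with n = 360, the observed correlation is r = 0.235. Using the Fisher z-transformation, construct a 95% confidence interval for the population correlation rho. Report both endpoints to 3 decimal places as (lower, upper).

Fisher z: z_r = atanh(r) = ½·ln((1+0.235)/(1−0.235)) = 0.239475
SE(z) = 1/√(n−3) = 1/√357 = 0.052926
95% ⇒ z* = 1.960; margin = 1.960·0.052926 = 0.103735
CI on z-scale: (0.135740, 0.343210)
Back-transform: tanh(0.135740) = 0.134912, tanh(0.343210) = 0.330340

(0.135, 0.330)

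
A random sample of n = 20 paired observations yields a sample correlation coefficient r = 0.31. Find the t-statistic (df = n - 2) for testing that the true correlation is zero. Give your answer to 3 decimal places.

1 − r² = 1 − 0.0961 = 0.9039;  √(1−r²) = 0.950737
√(n−2) = √18 = 4.242641
t = r·√(n−2)/√(1−r²) = 0.31 · 4.242641 / 0.950737 = 1.383

1.383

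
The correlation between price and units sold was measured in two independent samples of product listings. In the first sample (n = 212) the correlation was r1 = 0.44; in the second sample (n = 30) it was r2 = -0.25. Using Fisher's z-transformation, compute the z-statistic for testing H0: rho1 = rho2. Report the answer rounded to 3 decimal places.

z1 = atanh(0.44) = 0.472231,  z2 = atanh(-0.25) = -0.255413
SE = √(1/(n1−3) + 1/(n2−3)) = √(1/209 + 1/27) = √(0.0047847 + 0.0370370) = √0.0418217 = 0.204504
z = (z1 − z2)/SE = (0.472231 − (-0.255413)) / 0.204504 = 0.727644 / 0.204504 = 3.558

3.558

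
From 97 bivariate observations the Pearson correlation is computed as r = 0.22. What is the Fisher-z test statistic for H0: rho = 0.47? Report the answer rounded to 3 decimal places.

-2.777

Fisher z: atanh(0.22) = 0.223656, atanh(0.47) = 0.510070
z = (z_r − z_0)·√(n−3) = (0.223656 − 0.510070)·√94 = -0.286414 · 9.695360 = -2.777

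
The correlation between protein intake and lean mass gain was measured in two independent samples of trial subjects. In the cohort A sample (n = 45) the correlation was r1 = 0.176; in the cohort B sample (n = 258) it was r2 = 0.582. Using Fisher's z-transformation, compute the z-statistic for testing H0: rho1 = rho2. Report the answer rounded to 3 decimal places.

Fisher z-transforms: z1 = atanh(0.176) = 0.177852, z2 = atanh(0.582) = 0.665482; difference d = -0.487630
Var(d) = 1/42 + 1/255 = 0.0238095 + 0.0039216 = 0.0277311
z = d/√Var(d) = -0.487630 / √0.0277311 = -0.487630 / 0.166527 = -2.928

-2.928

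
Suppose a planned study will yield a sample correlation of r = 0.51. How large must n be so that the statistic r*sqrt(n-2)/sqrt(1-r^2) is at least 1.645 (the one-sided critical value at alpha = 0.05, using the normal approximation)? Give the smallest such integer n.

r√(n−2)/√(1−r²) ≥ 1.645  ⇔  n−2 ≥ (1.645)²·(1−r²)/r²
(1−r²)/r² = (1−0.2601)/0.2601 = 2.8447
n ≥ 2 + 2.706025·2.8447 = 2 + 7.6978 = 9.6978
⌈9.6978⌉ = 10

10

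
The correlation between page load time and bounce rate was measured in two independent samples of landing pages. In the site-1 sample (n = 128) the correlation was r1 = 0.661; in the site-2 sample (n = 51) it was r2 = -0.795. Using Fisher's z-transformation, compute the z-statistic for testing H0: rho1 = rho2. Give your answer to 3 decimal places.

11.068

z1 = atanh(0.661) = 0.794588,  z2 = atanh(-0.795) = -1.084875
SE = √(1/(n1−3) + 1/(n2−3)) = √(1/125 + 1/48) = √(0.0080000 + 0.0208333) = √0.0288333 = 0.169804
z = (z1 − z2)/SE = (0.794588 − (-1.084875)) / 0.169804 = 1.879463 / 0.169804 = 11.068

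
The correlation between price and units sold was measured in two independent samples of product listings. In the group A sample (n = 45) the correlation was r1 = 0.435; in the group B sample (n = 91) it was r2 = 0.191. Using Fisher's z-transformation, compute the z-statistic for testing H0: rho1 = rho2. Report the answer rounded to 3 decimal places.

1.454

Fisher z-transforms: z1 = atanh(0.435) = 0.466047, z2 = atanh(0.191) = 0.193375; difference d = 0.272672
Var(d) = 1/42 + 1/88 = 0.0238095 + 0.0113636 = 0.0351731
z = d/√Var(d) = 0.272672 / √0.0351731 = 0.272672 / 0.187545 = 1.454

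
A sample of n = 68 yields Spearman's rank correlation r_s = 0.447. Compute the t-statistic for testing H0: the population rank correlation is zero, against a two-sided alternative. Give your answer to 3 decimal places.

1 − r_s² = 1 − 0.199809 = 0.800191;  √(1−r_s²) = 0.894534
√(n−2) = √66 = 8.124038
t = r_s·√(n−2)/√(1−r_s²) = 0.447 · 8.124038 / 0.894534 = 4.060

4.060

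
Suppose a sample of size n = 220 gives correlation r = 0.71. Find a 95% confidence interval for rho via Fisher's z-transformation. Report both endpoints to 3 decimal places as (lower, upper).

(0.638, 0.770)

z_r = atanh(0.71) = 0.887184;  SE = 1/√(n−3) = 1/√217 = 0.067884
z-limits: 0.887184 ± 1.960·0.067884 = 0.887184 ± 0.133053 = [0.754131, 1.020237]
ρ-limits: (tanh 0.754131, tanh 1.020237) = (0.638, 0.770)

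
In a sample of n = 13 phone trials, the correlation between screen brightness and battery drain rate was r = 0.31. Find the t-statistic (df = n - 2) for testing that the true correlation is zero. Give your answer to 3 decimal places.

t = r·√(n−2) / √(1−r²) with r = 0.31, n = 13
  = 0.31·√11 / √(1 − 0.0961)
  = 0.31·3.316625 / 0.950737
  = 1.028154 / 0.950737 = 1.081

1.081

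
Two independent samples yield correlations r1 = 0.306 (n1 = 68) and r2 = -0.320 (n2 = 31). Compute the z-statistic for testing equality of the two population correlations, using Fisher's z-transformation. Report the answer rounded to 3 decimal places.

Fisher z-transforms: z1 = atanh(0.306) = 0.316126, z2 = atanh(-0.320) = -0.331647; difference d = 0.647773
Var(d) = 1/65 + 1/28 = 0.0153846 + 0.0357143 = 0.0510989
z = d/√Var(d) = 0.647773 / √0.0510989 = 0.647773 / 0.226051 = 2.866

2.866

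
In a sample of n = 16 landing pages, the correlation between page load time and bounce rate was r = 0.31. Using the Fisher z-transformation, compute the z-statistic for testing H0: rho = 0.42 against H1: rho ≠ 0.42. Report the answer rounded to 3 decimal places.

z_r = atanh(0.31) = 0.320545,  z_0 = atanh(0.42) = 0.447692
SE = 1/√(n−3) = 1/√13 = 0.277350
z = (z_r − z_0)/SE = (0.320545 − 0.447692) / 0.277350 = -0.127147 / 0.277350 = -0.458

-0.458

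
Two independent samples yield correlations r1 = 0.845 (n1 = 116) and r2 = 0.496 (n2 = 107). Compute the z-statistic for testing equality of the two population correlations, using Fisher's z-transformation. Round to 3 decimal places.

5.110

Fisher z-transforms: z1 = atanh(0.845) = 1.238405, z2 = atanh(0.496) = 0.543987; difference d = 0.694418
Var(d) = 1/113 + 1/104 = 0.0088496 + 0.0096154 = 0.0184650
z = d/√Var(d) = 0.694418 / √0.0184650 = 0.694418 / 0.135886 = 5.110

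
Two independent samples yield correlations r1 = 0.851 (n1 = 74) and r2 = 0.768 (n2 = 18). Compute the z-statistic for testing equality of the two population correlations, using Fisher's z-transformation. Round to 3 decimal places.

Fisher z-transforms: z1 = atanh(0.851) = 1.259768, z2 = atanh(0.768) = 1.015433; difference d = 0.244335
Var(d) = 1/71 + 1/15 = 0.0140845 + 0.0666667 = 0.0807512
z = d/√Var(d) = 0.244335 / √0.0807512 = 0.244335 / 0.284168 = 0.860

0.860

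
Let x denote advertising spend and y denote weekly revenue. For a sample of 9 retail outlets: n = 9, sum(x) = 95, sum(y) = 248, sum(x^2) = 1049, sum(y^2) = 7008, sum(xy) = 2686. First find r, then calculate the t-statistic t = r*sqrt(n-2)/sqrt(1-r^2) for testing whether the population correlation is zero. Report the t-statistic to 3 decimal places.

S_xy = nΣxy − ΣxΣy = 9·2686 − 95·248 = 24174 − 23560 = 614
S_xx = nΣx² − (Σx)² = 9·1049 − 95² = 9441 − 9025 = 416
S_yy = nΣy² − (Σy)² = 9·7008 − 248² = 63072 − 61504 = 1568
r = S_xy / √(S_xx·S_yy) = 614 / √(416·1568) = 614 / √652288 = 614 / 807.6435 = 0.7602
t = r·√(n−2)/√(1−r²) = 0.7602·√7 / √(1−0.577904) = 2.011300 / 0.649689 = 3.096

3.096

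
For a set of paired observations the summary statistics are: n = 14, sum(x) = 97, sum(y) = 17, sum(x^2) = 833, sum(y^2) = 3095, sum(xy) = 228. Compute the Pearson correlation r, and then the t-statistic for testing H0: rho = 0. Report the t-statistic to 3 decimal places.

0.550

Numerator: nΣxy − (Σx)(Σy) = 14·228 − (97)(17) = 1543
Denominator: √[(nΣx²−(Σx)²)(nΣy²−(Σy)²)]
  nΣx²−(Σx)² = 14·833 − 9409 = 2253;  nΣy²−(Σy)² = 14·3095 − 289 = 43041
  √(2253·43041) = √96971373 = 9847.4044
r = 1543 / 9847.4044 = 0.1567
t = r·√(n−2)/√(1−r²) = 0.1567·√12 / √(1−0.024555) = 0.542825 / 0.987646 = 0.550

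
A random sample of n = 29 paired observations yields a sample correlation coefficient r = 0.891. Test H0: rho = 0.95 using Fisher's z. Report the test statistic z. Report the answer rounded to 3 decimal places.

Fisher z: atanh(0.891) = 1.426757, atanh(0.95) = 1.831781
z = (z_r − z_0)·√(n−3) = (1.426757 − 1.831781)·√26 = -0.405024 · 5.099020 = -2.065

-2.065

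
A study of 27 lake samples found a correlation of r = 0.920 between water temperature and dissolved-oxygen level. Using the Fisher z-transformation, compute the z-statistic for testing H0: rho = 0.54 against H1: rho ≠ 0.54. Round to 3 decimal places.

4.825

z_r = atanh(0.920) = 1.589027,  z_0 = atanh(0.54) = 0.604156
SE = 1/√(n−3) = 1/√24 = 0.204124
z = (z_r − z_0)/SE = (1.589027 − 0.604156) / 0.204124 = 0.984871 / 0.204124 = 4.825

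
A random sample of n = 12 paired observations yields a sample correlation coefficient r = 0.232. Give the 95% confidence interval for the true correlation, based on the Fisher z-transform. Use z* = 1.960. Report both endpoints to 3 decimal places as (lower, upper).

(-0.394, 0.711)

z_r = atanh(0.232) = 0.236302;  SE = 1/√(n−3) = 1/√9 = 0.333333
z-limits: 0.236302 ± 1.960·0.333333 = 0.236302 ± 0.653333 = [-0.417031, 0.889635]
ρ-limits: (tanh -0.417031, tanh 0.889635) = (-0.394, 0.711)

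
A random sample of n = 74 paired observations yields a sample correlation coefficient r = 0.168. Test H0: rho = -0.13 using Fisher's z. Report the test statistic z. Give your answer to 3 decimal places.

2.531

Fisher z: atanh(0.168) = 0.169608, atanh(-0.13) = -0.130740
z = (z_r − z_0)·√(n−3) = (0.169608 − (-0.130740))·√71 = 0.300348 · 8.426150 = 2.531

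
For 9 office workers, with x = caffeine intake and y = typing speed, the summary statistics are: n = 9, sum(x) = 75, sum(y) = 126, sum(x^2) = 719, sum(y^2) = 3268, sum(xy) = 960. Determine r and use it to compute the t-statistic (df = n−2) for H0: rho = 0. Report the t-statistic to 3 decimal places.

S_xy = nΣxy − ΣxΣy = 9·960 − 75·126 = 8640 − 9450 = -810
S_xx = nΣx² − (Σx)² = 9·719 − 75² = 6471 − 5625 = 846
S_yy = nΣy² − (Σy)² = 9·3268 − 126² = 29412 − 15876 = 13536
r = S_xy / √(S_xx·S_yy) = -810 / √(846·13536) = -810 / √11451456 = -810 / 3384.0000 = -0.2394
t = r·√(n−2)/√(1−r²) = -0.2394·√7 / √(1−0.057312) = -0.633393 / 0.970921 = -0.652

-0.652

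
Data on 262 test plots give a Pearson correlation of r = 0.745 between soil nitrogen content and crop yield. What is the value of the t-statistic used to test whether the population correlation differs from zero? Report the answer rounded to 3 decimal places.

18.008

1 − r² = 1 − 0.555025 = 0.444975;  √(1−r²) = 0.667064
√(n−2) = √260 = 16.124515
t = r·√(n−2)/√(1−r²) = 0.745 · 16.124515 / 0.667064 = 18.008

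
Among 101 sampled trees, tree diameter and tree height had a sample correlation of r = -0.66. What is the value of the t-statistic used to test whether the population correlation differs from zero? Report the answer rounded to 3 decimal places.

-8.741

t = r·√(n−2) / √(1−r²) with r = -0.66, n = 101
  = -0.66·√99 / √(1 − 0.4356)
  = -0.66·9.949874 / 0.751266
  = -6.566917 / 0.751266 = -8.741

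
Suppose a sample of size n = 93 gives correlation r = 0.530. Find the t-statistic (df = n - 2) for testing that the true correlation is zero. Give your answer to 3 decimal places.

5.962

1 − r² = 1 − 0.280900 = 0.719100;  √(1−r²) = 0.847998
√(n−2) = √91 = 9.539392
t = r·√(n−2)/√(1−r²) = 0.530 · 9.539392 / 0.847998 = 5.962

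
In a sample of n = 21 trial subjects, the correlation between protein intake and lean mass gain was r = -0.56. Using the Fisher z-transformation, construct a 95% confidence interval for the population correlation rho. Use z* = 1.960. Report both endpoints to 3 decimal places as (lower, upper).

(-0.799, -0.169)

Fisher z: z_r = atanh(r) = ½·ln((1+(-0.56))/(1−(-0.56))) = -0.632833
SE(z) = 1/√(n−3) = 1/√18 = 0.235702
95% ⇒ z* = 1.960; margin = 1.960·0.235702 = 0.461976
CI on z-scale: (-1.094809, -0.170857)
Back-transform: tanh(-1.094809) = -0.798627, tanh(-0.170857) = -0.169214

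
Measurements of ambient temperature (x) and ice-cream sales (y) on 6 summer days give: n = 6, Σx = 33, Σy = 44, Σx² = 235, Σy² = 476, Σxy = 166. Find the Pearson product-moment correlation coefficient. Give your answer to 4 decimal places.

-0.8391

S_xy = nΣxy − ΣxΣy = 6·166 − 33·44 = 996 − 1452 = -456
S_xx = nΣx² − (Σx)² = 6·235 − 33² = 1410 − 1089 = 321
S_yy = nΣy² − (Σy)² = 6·476 − 44² = 2856 − 1936 = 920
r = S_xy / √(S_xx·S_yy) = -456 / √(321·920) = -456 / √295320 = -456 / 543.4335 = -0.8391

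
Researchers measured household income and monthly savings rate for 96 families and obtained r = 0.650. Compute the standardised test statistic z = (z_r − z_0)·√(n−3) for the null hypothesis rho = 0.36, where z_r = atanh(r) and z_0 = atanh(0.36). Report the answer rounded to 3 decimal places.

z_r = atanh(0.650) = 0.775299,  z_0 = atanh(0.36) = 0.376886
SE = 1/√(n−3) = 1/√93 = 0.103695
z = (z_r − z_0)/SE = (0.775299 − 0.376886) / 0.103695 = 0.398413 / 0.103695 = 3.842

3.842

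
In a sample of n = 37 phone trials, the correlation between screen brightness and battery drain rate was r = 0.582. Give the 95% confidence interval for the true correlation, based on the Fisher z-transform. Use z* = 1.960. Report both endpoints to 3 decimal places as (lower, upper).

(0.318, 0.762)

Fisher z: z_r = atanh(r) = ½·ln((1+0.582)/(1−0.582)) = 0.665482
SE(z) = 1/√(n−3) = 1/√34 = 0.171499
95% ⇒ z* = 1.960; margin = 1.960·0.171499 = 0.336138
CI on z-scale: (0.329344, 1.001620)
Back-transform: tanh(0.329344) = 0.317931, tanh(1.001620) = 0.762274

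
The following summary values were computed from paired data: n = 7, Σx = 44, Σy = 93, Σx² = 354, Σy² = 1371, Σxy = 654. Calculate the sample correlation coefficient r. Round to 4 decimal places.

0.6780

S_xy = nΣxy − ΣxΣy = 7·654 − 44·93 = 4578 − 4092 = 486
S_xx = nΣx² − (Σx)² = 7·354 − 44² = 2478 − 1936 = 542
S_yy = nΣy² − (Σy)² = 7·1371 − 93² = 9597 − 8649 = 948
r = S_xy / √(S_xx·S_yy) = 486 / √(542·948) = 486 / √513816 = 486 / 716.8096 = 0.6780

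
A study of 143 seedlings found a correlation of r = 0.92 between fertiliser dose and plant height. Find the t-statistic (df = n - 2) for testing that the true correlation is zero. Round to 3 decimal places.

27.874

1 − r² = 1 − 0.8464 = 0.1536;  √(1−r²) = 0.391918
√(n−2) = √141 = 11.874342
t = r·√(n−2)/√(1−r²) = 0.92 · 11.874342 / 0.391918 = 27.874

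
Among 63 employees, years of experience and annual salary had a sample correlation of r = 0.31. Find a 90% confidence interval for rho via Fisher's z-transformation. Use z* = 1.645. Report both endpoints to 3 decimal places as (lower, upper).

Fisher z: z_r = atanh(r) = ½·ln((1+0.31)/(1−0.31)) = 0.320545
SE(z) = 1/√(n−3) = 1/√60 = 0.129099
90% ⇒ z* = 1.645; margin = 1.645·0.129099 = 0.212368
CI on z-scale: (0.108177, 0.532913)
Back-transform: tanh(0.108177) = 0.107757, tanh(0.532913) = 0.487605

(0.108, 0.488)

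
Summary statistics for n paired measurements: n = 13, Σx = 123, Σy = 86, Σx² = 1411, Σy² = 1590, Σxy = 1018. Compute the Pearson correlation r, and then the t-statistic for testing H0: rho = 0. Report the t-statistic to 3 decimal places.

S_xy = nΣxy − ΣxΣy = 13·1018 − 123·86 = 13234 − 10578 = 2656
S_xx = nΣx² − (Σx)² = 13·1411 − 123² = 18343 − 15129 = 3214
S_yy = nΣy² − (Σy)² = 13·1590 − 86² = 20670 − 7396 = 13274
r = S_xy / √(S_xx·S_yy) = 2656 / √(3214·13274) = 2656 / √42662636 = 2656 / 6531.6641 = 0.4066
t = r·√(n−2)/√(1−r²) = 0.4066·√11 / √(1−0.165324) = 1.348540 / 0.913606 = 1.476

1.476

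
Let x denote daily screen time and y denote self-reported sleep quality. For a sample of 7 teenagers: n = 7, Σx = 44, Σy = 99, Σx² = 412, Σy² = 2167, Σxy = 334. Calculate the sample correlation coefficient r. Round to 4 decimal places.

S_xy = nΣxy − ΣxΣy = 7·334 − 44·99 = 2338 − 4356 = -2018
S_xx = nΣx² − (Σx)² = 7·412 − 44² = 2884 − 1936 = 948
S_yy = nΣy² − (Σy)² = 7·2167 − 99² = 15169 − 9801 = 5368
r = S_xy / √(S_xx·S_yy) = -2018 / √(948·5368) = -2018 / √5088864 = -2018 / 2255.8511 = -0.8946

-0.8946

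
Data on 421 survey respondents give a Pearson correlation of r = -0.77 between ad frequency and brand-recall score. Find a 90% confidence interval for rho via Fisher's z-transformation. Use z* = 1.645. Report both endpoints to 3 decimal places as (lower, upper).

(-0.801, -0.735)

Fisher z: z_r = atanh(r) = ½·ln((1+(-0.77))/(1−(-0.77))) = -1.020328
SE(z) = 1/√(n−3) = 1/√418 = 0.048912
90% ⇒ z* = 1.645; margin = 1.645·0.048912 = 0.080460
CI on z-scale: (-1.100788, -0.939868)
Back-transform: tanh(-1.100788) = -0.800782, tanh(-0.939868) = -0.735162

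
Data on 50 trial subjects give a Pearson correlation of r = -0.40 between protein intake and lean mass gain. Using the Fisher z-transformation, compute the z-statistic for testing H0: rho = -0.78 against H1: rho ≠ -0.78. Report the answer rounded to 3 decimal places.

Fisher z: atanh(-0.40) = -0.423649, atanh(-0.78) = -1.045371
z = (z_r − z_0)·√(n−3) = (-0.423649 − (-1.045371))·√47 = 0.621722 · 6.855655 = 4.262

4.262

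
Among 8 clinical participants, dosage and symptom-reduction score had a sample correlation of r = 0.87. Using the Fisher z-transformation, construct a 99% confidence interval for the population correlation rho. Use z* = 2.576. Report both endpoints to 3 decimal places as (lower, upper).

Fisher z: z_r = atanh(r) = ½·ln((1+0.87)/(1−0.87)) = 1.333080
SE(z) = 1/√(n−3) = 1/√5 = 0.447214
99% ⇒ z* = 2.576; margin = 2.576·0.447214 = 1.152023
CI on z-scale: (0.181057, 2.485103)
Back-transform: tanh(0.181057) = 0.179104, tanh(2.485103) = 0.986212

(0.179, 0.986)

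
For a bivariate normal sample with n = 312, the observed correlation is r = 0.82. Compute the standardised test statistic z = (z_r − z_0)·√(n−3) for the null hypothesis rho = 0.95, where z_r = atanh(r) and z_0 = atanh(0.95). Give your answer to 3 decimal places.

Fisher z: atanh(0.82) = 1.156817, atanh(0.95) = 1.831781
z = (z_r − z_0)·√(n−3) = (1.156817 − 1.831781)·√309 = -0.674964 · 17.578396 = -11.865

-11.865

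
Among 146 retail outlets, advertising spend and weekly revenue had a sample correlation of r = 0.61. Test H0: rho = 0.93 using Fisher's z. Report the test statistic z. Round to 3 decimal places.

-11.354

Fisher z: atanh(0.61) = 0.708921, atanh(0.93) = 1.658390
z = (z_r − z_0)·√(n−3) = (0.708921 − 1.658390)·√143 = -0.949469 · 11.958261 = -11.354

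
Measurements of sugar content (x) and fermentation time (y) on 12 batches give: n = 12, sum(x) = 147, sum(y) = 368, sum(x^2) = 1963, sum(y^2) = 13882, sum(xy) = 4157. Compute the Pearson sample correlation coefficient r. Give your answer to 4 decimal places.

-0.5408

Numerator: nΣxy − (Σx)(Σy) = 12·4157 − (147)(368) = -4212
Denominator: √[(nΣx²−(Σx)²)(nΣy²−(Σy)²)]
  nΣx²−(Σx)² = 12·1963 − 21609 = 1947;  nΣy²−(Σy)² = 12·13882 − 135424 = 31160
  √(1947·31160) = √60668520 = 7788.9999
r = -4212 / 7788.9999 = -0.5408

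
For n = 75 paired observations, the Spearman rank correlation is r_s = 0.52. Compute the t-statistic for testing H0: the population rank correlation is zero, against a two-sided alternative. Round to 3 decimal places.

1 − r_s² = 1 − 0.2704 = 0.7296;  √(1−r_s²) = 0.854166
√(n−2) = √73 = 8.544004
t = r_s·√(n−2)/√(1−r_s²) = 0.52 · 8.544004 / 0.854166 = 5.201

5.201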